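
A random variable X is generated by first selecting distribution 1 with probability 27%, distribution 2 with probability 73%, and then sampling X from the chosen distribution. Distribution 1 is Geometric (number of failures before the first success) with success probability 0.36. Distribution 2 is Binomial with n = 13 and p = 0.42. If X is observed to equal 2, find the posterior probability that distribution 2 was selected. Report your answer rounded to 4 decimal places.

0.3866

Likelihoods P(X=2 | ·): 1: 0.147456; 2: 0.0343796.
Posterior ∝ prior × likelihood. Numerator for 2: 0.73·0.0343796 = 0.0250971.
Normalizing constant: 0.27·0.147456 + 0.73·0.0343796 = 0.0649102.
P(2 | observation) = 0.0250971 / 0.0649102 = 0.386644.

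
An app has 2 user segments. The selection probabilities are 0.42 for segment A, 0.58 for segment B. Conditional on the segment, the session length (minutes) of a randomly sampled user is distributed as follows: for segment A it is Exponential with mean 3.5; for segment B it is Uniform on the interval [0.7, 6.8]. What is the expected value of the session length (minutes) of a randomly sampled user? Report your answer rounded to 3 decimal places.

3.645

Component means — A: 3.5; B: 3.75.
E[X] = 0.42·3.5 + 0.58·3.75 = 3.645.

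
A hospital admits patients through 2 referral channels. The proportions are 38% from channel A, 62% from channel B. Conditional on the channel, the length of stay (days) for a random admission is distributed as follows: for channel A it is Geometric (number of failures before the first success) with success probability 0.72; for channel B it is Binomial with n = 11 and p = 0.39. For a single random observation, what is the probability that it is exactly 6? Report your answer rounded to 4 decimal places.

Conditional on each channel, P(X = 6): A: 0.000346961; B: 0.137303.
By total probability, P(X = 6) = 0.38·0.000346961 + 0.62·0.137303 = 0.0852595.

0.0853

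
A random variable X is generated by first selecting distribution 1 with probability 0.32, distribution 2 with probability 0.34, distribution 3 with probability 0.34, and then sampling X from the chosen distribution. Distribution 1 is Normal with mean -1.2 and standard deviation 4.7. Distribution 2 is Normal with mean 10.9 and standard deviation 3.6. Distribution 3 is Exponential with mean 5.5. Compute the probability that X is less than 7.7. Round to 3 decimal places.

0.630

Conditional on each component, P(X < 7.7): 1: 0.970862; 2: 0.187031; 3: 0.753403.
By total probability, P(X < 7.7) = 0.32·0.970862 + 0.34·0.187031 + 0.34·0.753403 = 0.630424.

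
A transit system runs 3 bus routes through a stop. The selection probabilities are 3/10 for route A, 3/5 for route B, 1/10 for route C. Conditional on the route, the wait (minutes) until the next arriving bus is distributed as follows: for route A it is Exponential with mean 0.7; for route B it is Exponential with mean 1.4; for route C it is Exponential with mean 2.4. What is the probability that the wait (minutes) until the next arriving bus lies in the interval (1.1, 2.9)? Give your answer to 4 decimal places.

0.2888

Conditional on each route, P(1.1 < X < 2.9): A: 0.191871; B: 0.329788; C: 0.333642.
By total probability, P(1.1 < X < 2.9) = 0.3·0.191871 + 0.6·0.329788 + 0.1·0.333642 = 0.288798.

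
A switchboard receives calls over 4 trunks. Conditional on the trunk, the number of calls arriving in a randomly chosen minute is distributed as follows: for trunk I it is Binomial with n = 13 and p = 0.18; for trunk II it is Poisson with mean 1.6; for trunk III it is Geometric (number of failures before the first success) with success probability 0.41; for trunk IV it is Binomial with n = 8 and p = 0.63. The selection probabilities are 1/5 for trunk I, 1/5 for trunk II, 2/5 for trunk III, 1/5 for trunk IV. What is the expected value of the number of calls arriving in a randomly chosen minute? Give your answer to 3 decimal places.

2.372

Component means — I: 2.34; II: 1.6; III: 1.43902; IV: 5.04.
E[X] = 0.2·2.34 + 0.2·1.6 + 0.4·1.43902 + 0.2·5.04 = 2.37161.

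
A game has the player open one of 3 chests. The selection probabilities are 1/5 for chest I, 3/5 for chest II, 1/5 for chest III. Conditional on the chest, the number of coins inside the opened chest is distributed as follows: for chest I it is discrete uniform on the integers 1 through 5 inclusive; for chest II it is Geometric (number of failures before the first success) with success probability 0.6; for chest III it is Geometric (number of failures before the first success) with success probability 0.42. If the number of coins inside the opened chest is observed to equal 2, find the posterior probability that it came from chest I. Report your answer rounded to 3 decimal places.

0.318

Likelihoods P(X=2 | ·): I: 0.2; II: 0.096; III: 0.141288.
Posterior ∝ prior × likelihood. Numerator for I: 0.2·0.2 = 0.04.
Normalizing constant: 0.2·0.2 + 0.6·0.096 + 0.2·0.141288 = 0.125858.
P(I | observation) = 0.04 / 0.125858 = 0.31782.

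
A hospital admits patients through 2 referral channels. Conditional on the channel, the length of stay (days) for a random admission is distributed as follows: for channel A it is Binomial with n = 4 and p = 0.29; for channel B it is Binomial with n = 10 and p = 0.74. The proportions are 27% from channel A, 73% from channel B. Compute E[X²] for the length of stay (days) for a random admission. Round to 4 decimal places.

For each component E[X²] = Var + (mean)², giving A: 2.1692; B: 56.684.
Overall E[X²] = 0.27·2.1692 + 0.73·56.684 = 41.965.

41.9650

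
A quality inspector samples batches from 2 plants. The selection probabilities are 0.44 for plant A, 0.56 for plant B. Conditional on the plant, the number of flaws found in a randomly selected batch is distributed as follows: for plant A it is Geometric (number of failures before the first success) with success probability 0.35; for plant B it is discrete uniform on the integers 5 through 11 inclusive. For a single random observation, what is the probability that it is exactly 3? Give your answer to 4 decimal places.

0.0423

Conditional on each plant, P(X = 3): A: 0.0961188; B: 0.
By total probability, P(X = 3) = 0.44·0.0961188 + 0.56·0 = 0.0422923.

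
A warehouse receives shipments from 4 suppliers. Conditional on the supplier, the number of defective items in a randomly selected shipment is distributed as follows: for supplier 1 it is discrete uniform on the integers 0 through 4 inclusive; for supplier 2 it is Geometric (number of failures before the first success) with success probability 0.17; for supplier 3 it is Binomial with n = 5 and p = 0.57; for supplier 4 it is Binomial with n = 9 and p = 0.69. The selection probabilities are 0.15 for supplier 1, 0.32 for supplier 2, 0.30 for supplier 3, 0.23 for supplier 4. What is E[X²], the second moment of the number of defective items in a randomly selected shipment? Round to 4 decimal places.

29.8352

For each component E[X²] = Var + (mean)², giving 1: 6; 2: 52.5571; 3: 9.348; 4: 40.4892.
Overall E[X²] = 0.15·6 + 0.32·52.5571 + 0.3·9.348 + 0.23·40.4892 = 29.8352.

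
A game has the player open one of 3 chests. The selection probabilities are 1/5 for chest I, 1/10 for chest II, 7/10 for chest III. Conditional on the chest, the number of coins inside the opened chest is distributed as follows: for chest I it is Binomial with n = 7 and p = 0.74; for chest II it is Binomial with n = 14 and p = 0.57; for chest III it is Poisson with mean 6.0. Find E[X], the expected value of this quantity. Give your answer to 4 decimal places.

Component means — I: 5.18; II: 7.98; III: 6.
E[X] = 0.2·5.18 + 0.1·7.98 + 0.7·6 = 6.034.

6.0340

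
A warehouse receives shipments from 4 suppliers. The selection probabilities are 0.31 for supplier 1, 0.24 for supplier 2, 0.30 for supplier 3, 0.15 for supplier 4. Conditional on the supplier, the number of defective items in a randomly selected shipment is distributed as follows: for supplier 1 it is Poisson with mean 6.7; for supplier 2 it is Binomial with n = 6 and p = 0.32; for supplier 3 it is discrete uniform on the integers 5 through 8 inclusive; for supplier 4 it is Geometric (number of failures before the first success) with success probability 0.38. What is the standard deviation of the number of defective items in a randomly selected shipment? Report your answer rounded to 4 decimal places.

Per component, 1: μ=6.7, E[X²]=51.59; 2: μ=1.92, E[X²]=4.992; 3: μ=6.5, E[X²]=43.5; 4: μ=1.63158, E[X²]=6.95568.
E[X] = 0.31·6.7 + 0.24·1.92 + 0.3·6.5 + 0.15·1.63158 = 4.73254.
E[X²] = 0.31·51.59 + 0.24·4.992 + 0.3·43.5 + 0.15·6.95568 = 31.2843.
Var(X) = E[X²] − (E[X])² = 31.2843 − 22.3969 = 8.88743.
SD(X) = √8.88743 = 2.98118.

2.9812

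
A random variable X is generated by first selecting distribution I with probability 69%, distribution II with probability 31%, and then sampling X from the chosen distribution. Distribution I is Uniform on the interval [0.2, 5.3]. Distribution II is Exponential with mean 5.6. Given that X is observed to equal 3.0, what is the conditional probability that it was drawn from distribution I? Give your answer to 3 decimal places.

Likelihoods f(3.0 | ·): I: 0.196078; II: 0.104509.
Posterior ∝ prior × likelihood. Numerator for I: 0.69·0.196078 = 0.135294.
Normalizing constant: 0.69·0.196078 + 0.31·0.104509 = 0.167692.
P(I | observation) = 0.135294 / 0.167692 = 0.806802.

0.807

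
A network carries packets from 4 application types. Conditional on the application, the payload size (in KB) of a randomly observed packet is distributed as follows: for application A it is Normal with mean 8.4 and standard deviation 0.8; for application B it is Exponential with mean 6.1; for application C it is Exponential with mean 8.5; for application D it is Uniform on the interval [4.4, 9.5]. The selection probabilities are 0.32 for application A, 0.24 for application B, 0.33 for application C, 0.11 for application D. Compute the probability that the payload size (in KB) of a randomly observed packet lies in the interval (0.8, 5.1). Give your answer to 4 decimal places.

Conditional on each application, P(0.8 < X < 5.1): A: 1.85367e-05; B: 0.443676; C: 0.361364; D: 0.137255.
By total probability, P(0.8 < X < 5.1) = 0.32·1.85367e-05 + 0.24·0.443676 + 0.33·0.361364 + 0.11·0.137255 = 0.240836.

0.2408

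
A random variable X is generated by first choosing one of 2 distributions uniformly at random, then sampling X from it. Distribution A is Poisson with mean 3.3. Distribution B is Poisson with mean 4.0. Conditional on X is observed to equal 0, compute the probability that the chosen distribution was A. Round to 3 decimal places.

Likelihoods P(X=0 | ·): A: 0.0368832; B: 0.0183156.
Posterior ∝ prior × likelihood. Numerator for A: 0.5·0.0368832 = 0.0184416.
Normalizing constant: 0.5·0.0368832 + 0.5·0.0183156 = 0.0275994.
P(A | observation) = 0.0184416 / 0.0275994 = 0.668188.

0.668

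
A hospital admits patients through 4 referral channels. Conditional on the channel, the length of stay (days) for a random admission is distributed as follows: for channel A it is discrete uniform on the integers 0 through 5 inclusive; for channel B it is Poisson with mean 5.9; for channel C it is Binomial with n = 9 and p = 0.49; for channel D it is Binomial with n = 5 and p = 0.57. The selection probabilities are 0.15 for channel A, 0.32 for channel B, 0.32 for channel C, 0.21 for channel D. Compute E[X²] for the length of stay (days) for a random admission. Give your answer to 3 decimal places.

23.308

For each component E[X²] = Var + (mean)², giving A: 9.16667; B: 40.71; C: 21.6972; D: 9.348.
Overall E[X²] = 0.15·9.16667 + 0.32·40.71 + 0.32·21.6972 + 0.21·9.348 = 23.3084.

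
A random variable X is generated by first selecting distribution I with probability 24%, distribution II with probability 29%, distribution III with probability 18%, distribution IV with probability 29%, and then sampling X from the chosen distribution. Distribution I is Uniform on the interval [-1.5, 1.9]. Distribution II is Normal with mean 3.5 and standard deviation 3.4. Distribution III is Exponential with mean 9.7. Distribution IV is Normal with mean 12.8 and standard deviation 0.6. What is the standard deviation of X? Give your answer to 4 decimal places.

6.7906

Per component, I: μ=0.2, E[X²]=1.00333; II: μ=3.5, E[X²]=23.81; III: μ=9.7, E[X²]=188.18; IV: μ=12.8, E[X²]=164.2.
E[X] = 0.24·0.2 + 0.29·3.5 + 0.18·9.7 + 0.29·12.8 = 6.521.
E[X²] = 0.24·1.00333 + 0.29·23.81 + 0.18·188.18 + 0.29·164.2 = 88.6361.
Var(X) = E[X²] − (E[X])² = 88.6361 − 42.5234 = 46.1127.
SD(X) = √46.1127 = 6.79063.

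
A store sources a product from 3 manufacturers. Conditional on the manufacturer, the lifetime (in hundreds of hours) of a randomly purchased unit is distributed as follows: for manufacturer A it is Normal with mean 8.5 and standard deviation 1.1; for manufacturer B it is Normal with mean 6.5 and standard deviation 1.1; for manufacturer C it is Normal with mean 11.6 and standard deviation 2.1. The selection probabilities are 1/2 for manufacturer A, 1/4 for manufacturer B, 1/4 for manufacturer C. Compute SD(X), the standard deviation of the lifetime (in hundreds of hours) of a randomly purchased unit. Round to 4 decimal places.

Per component, A: μ=8.5, E[X²]=73.46; B: μ=6.5, E[X²]=43.46; C: μ=11.6, E[X²]=138.97.
E[X] = 0.5·8.5 + 0.25·6.5 + 0.25·11.6 = 8.775.
E[X²] = 0.5·73.46 + 0.25·43.46 + 0.25·138.97 = 82.3375.
Var(X) = E[X²] − (E[X])² = 82.3375 − 77.0006 = 5.33687.
SD(X) = √5.33687 = 2.31017.

2.3102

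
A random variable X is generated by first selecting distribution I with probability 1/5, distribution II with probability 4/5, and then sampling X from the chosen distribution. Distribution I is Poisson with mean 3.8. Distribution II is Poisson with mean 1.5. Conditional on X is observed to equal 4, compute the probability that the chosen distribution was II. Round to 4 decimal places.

Likelihoods P(X=4 | ·): I: 0.194359; II: 0.0470665.
Posterior ∝ prior × likelihood. Numerator for II: 0.8·0.0470665 = 0.0376532.
Normalizing constant: 0.2·0.194359 + 0.8·0.0470665 = 0.076525.
P(II | observation) = 0.0376532 / 0.076525 = 0.492038.

0.4920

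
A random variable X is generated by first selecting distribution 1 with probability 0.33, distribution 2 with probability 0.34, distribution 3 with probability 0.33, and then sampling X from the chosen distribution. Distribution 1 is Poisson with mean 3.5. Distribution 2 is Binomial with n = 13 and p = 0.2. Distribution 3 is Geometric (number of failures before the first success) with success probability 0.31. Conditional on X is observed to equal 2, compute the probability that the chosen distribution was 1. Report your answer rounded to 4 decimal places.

Likelihoods P(X=2 | ·): 1: 0.184959; 2: 0.268006; 3: 0.147591.
Posterior ∝ prior × likelihood. Numerator for 1: 0.33·0.184959 = 0.0610365.
Normalizing constant: 0.33·0.184959 + 0.34·0.268006 + 0.33·0.147591 = 0.200864.
P(1 | observation) = 0.0610365 / 0.200864 = 0.30387.

0.3039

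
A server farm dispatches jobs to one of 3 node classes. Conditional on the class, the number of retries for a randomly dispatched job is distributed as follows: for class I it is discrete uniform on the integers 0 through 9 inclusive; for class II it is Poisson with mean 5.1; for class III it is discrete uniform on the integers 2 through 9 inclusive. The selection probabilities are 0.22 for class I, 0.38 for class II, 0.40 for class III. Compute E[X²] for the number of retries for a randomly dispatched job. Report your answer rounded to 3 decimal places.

For each component E[X²] = Var + (mean)², giving I: 28.5; II: 31.11; III: 35.5.
Overall E[X²] = 0.22·28.5 + 0.38·31.11 + 0.4·35.5 = 32.2918.

32.292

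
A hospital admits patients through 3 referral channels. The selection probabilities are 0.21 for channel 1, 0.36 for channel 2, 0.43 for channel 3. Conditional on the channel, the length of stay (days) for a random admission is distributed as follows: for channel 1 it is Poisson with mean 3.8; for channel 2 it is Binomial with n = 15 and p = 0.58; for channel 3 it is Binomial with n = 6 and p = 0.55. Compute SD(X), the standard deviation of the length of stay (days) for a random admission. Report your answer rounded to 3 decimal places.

3.017

Per component, 1: μ=3.8, E[X²]=18.24; 2: μ=8.7, E[X²]=79.344; 3: μ=3.3, E[X²]=12.375.
E[X] = 0.21·3.8 + 0.36·8.7 + 0.43·3.3 = 5.349.
E[X²] = 0.21·18.24 + 0.36·79.344 + 0.43·12.375 = 37.7155.
Var(X) = E[X²] − (E[X])² = 37.7155 − 28.6118 = 9.10369.
SD(X) = √9.10369 = 3.01723.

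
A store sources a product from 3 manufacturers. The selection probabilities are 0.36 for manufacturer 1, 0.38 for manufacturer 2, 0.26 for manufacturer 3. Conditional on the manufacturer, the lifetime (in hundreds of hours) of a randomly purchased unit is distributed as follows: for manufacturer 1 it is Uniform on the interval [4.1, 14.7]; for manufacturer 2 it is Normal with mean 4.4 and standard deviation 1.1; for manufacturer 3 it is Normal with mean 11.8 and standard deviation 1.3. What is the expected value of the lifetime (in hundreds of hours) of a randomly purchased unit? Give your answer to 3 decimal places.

8.124

Component means — 1: 9.4; 2: 4.4; 3: 11.8.
E[X] = 0.36·9.4 + 0.38·4.4 + 0.26·11.8 = 8.124.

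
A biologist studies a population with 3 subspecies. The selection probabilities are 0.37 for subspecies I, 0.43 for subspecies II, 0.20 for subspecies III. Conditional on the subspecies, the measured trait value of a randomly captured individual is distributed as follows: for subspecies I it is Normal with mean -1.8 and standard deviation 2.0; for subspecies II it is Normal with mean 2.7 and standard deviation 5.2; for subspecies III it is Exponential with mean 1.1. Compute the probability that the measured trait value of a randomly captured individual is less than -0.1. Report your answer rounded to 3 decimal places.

Conditional on each subspecies, P(X < -0.1): I: 0.802337; II: 0.295129; III: 0.
By total probability, P(X < -0.1) = 0.37·0.802337 + 0.43·0.295129 + 0.2·0 = 0.42377.

0.424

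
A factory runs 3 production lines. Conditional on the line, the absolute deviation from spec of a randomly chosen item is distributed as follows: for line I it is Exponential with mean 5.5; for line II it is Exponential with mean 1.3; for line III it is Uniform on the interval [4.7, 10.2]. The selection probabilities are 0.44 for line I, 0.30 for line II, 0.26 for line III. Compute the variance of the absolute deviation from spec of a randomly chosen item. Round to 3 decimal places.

20.186

Per component, I: μ=5.5, E[X²]=60.5; II: μ=1.3, E[X²]=3.38; III: μ=7.45, E[X²]=58.0233.
E[X] = 0.44·5.5 + 0.3·1.3 + 0.26·7.45 = 4.747.
E[X²] = 0.44·60.5 + 0.3·3.38 + 0.26·58.0233 = 42.7201.
Var(X) = E[X²] − (E[X])² = 42.7201 − 22.534 = 20.1861.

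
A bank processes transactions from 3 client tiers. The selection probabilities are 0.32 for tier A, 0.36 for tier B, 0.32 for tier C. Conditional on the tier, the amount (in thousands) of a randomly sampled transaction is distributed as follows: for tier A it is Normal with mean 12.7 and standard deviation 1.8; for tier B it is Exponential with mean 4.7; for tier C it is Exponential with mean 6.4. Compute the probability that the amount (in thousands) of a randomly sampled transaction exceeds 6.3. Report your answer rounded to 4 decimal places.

0.5337

Conditional on each tier, P(X > 6.3): A: 0.999811; B: 0.261734; C: 0.373673.
By total probability, P(X > 6.3) = 0.32·0.999811 + 0.36·0.261734 + 0.32·0.373673 = 0.533739.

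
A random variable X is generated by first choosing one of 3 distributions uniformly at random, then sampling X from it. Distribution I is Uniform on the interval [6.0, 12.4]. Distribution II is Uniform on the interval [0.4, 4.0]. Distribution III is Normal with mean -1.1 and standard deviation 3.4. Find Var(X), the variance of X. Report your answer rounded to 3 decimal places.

Per component, I: μ=9.2, E[X²]=88.0533; II: μ=2.2, E[X²]=5.92; III: μ=-1.1, E[X²]=12.77.
E[X] = 0.333333·9.2 + 0.333333·2.2 + 0.333333·-1.1 = 3.43333.
E[X²] = 0.333333·88.0533 + 0.333333·5.92 + 0.333333·12.77 = 35.5811.
Var(X) = E[X²] − (E[X])² = 35.5811 − 11.7878 = 23.7933.

23.793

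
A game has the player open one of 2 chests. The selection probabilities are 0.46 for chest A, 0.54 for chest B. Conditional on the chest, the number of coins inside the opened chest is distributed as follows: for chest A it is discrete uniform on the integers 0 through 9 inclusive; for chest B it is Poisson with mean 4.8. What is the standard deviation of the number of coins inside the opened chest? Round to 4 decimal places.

Per component, A: μ=4.5, E[X²]=28.5; B: μ=4.8, E[X²]=27.84.
E[X] = 0.46·4.5 + 0.54·4.8 = 4.662.
E[X²] = 0.46·28.5 + 0.54·27.84 = 28.1436.
Var(X) = E[X²] − (E[X])² = 28.1436 − 21.7342 = 6.40936.
SD(X) = √6.40936 = 2.53167.

2.5317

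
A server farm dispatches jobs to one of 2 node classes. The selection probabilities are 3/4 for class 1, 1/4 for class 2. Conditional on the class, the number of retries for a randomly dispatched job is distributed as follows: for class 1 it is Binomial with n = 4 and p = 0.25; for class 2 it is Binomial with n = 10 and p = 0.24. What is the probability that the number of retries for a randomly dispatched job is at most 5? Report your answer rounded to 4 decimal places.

Conditional on each class, P(X ≤ 5): 1: 1; 2: 0.983888.
By total probability, P(X ≤ 5) = 0.75·1 + 0.25·0.983888 = 0.995972.

0.9960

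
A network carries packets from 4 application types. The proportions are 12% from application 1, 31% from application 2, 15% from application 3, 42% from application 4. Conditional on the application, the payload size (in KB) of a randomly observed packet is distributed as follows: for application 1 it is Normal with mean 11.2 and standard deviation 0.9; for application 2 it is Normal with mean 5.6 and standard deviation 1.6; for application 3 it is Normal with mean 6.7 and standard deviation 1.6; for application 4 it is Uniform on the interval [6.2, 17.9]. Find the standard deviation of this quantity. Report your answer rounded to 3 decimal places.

3.861

Per component, 1: μ=11.2, E[X²]=126.25; 2: μ=5.6, E[X²]=33.92; 3: μ=6.7, E[X²]=47.45; 4: μ=12.05, E[X²]=156.61.
E[X] = 0.12·11.2 + 0.31·5.6 + 0.15·6.7 + 0.42·12.05 = 9.146.
E[X²] = 0.12·126.25 + 0.31·33.92 + 0.15·47.45 + 0.42·156.61 = 98.5589.
Var(X) = E[X²] − (E[X])² = 98.5589 − 83.6493 = 14.9096.
SD(X) = √14.9096 = 3.86129.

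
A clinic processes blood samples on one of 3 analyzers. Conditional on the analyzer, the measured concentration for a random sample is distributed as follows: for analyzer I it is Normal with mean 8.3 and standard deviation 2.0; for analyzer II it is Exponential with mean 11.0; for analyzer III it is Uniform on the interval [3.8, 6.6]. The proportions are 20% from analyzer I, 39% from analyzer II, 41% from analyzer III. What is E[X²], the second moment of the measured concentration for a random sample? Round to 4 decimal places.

120.3123

For each component E[X²] = Var + (mean)², giving I: 72.89; II: 242; III: 27.6933.
Overall E[X²] = 0.2·72.89 + 0.39·242 + 0.41·27.6933 = 120.312.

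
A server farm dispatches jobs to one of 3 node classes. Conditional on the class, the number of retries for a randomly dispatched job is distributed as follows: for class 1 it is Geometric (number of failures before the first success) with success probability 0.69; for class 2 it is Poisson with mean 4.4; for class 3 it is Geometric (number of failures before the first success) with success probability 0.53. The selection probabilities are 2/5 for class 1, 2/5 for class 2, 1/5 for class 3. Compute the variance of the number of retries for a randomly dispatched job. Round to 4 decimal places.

5.8551

Per component, 1: μ=0.449275, E[X²]=0.852972; 2: μ=4.4, E[X²]=23.76; 3: μ=0.886792, E[X²]=2.45959.
E[X] = 0.4·0.449275 + 0.4·4.4 + 0.2·0.886792 = 2.11707.
E[X²] = 0.4·0.852972 + 0.4·23.76 + 0.2·2.45959 = 10.3371.
Var(X) = E[X²] − (E[X])² = 10.3371 − 4.48198 = 5.85513.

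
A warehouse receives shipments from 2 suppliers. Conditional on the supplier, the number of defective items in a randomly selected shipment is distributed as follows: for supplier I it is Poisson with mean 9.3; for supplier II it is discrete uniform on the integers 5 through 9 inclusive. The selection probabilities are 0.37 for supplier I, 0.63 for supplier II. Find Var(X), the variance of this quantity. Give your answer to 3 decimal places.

5.934

Per component, I: μ=9.3, E[X²]=95.79; II: μ=7, E[X²]=51.
E[X] = 0.37·9.3 + 0.63·7 = 7.851.
E[X²] = 0.37·95.79 + 0.63·51 = 67.5723.
Var(X) = E[X²] − (E[X])² = 67.5723 − 61.6382 = 5.9341.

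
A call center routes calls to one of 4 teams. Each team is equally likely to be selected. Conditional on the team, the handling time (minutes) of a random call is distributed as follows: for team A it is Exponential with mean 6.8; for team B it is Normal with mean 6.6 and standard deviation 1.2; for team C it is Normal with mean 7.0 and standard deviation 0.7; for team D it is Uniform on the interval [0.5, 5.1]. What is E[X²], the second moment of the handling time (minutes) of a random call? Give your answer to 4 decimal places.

For each component E[X²] = Var + (mean)², giving A: 92.48; B: 45; C: 49.49; D: 9.60333.
Overall E[X²] = 0.25·92.48 + 0.25·45 + 0.25·49.49 + 0.25·9.60333 = 49.1433.

49.1433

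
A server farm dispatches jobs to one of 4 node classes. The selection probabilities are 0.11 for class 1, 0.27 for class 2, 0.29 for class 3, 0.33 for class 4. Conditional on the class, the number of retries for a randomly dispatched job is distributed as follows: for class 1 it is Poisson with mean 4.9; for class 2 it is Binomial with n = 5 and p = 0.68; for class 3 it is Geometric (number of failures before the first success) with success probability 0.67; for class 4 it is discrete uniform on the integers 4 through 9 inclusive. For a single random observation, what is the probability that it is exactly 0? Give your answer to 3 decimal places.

Conditional on each class, P(X = 0): 1: 0.00744658; 2: 0.00335544; 3: 0.67; 4: 0.
By total probability, P(X = 0) = 0.11·0.00744658 + 0.27·0.00335544 + 0.29·0.67 + 0.33·0 = 0.196025.

0.196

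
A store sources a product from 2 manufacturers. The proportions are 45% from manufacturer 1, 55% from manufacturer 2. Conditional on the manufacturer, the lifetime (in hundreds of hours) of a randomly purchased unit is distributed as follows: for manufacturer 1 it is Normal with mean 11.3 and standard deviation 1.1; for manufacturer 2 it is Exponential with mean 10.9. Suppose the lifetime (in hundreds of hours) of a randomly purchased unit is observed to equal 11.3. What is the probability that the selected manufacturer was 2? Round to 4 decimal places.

Likelihoods f(11.3 | ·): 1: 0.362675; 2: 0.0325343.
Posterior ∝ prior × likelihood. Numerator for 2: 0.55·0.0325343 = 0.0178939.
Normalizing constant: 0.45·0.362675 + 0.55·0.0325343 = 0.181098.
P(2 | observation) = 0.0178939 / 0.181098 = 0.0988079.

0.0988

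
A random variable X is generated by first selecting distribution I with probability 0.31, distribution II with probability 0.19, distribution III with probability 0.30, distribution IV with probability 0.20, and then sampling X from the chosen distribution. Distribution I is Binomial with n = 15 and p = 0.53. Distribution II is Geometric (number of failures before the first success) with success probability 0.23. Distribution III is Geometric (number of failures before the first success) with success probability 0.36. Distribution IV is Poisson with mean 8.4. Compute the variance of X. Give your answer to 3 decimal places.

15.630

Per component, I: μ=7.95, E[X²]=66.939; II: μ=3.34783, E[X²]=25.7637; III: μ=1.77778, E[X²]=8.09877; IV: μ=8.4, E[X²]=78.96.
E[X] = 0.31·7.95 + 0.19·3.34783 + 0.3·1.77778 + 0.2·8.4 = 5.31392.
E[X²] = 0.31·66.939 + 0.19·25.7637 + 0.3·8.09877 + 0.2·78.96 = 43.8678.
Var(X) = E[X²] − (E[X])² = 43.8678 − 28.2377 = 15.6301.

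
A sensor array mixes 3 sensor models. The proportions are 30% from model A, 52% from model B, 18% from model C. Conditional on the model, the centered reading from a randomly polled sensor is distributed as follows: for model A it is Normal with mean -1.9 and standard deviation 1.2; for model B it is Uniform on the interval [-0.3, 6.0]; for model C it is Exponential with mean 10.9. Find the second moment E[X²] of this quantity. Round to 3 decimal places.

50.230

For each component E[X²] = Var + (mean)², giving A: 5.05; B: 11.43; C: 237.62.
Overall E[X²] = 0.3·5.05 + 0.52·11.43 + 0.18·237.62 = 50.2302.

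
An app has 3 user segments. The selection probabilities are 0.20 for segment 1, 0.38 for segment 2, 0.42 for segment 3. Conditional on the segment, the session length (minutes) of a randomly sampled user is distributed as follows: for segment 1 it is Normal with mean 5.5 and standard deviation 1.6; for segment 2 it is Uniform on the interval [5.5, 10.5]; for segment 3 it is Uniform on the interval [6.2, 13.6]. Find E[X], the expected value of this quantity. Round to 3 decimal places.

8.298

Component means — 1: 5.5; 2: 8; 3: 9.9.
E[X] = 0.2·5.5 + 0.38·8 + 0.42·9.9 = 8.298.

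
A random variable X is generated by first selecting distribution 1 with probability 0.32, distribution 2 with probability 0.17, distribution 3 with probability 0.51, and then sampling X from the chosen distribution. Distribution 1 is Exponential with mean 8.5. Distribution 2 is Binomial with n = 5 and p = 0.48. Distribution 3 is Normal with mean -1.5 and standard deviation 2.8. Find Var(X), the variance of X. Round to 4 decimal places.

46.9935

Per component, 1: μ=8.5, E[X²]=144.5; 2: μ=2.4, E[X²]=7.008; 3: μ=-1.5, E[X²]=10.09.
E[X] = 0.32·8.5 + 0.17·2.4 + 0.51·-1.5 = 2.363.
E[X²] = 0.32·144.5 + 0.17·7.008 + 0.51·10.09 = 52.5773.
Var(X) = E[X²] − (E[X])² = 52.5773 − 5.58377 = 46.9935.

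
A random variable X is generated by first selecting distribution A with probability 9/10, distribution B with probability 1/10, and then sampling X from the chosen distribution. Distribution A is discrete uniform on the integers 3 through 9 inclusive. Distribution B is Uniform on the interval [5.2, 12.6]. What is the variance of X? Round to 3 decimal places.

4.813

Per component, A: μ=6, E[X²]=40; B: μ=8.9, E[X²]=83.7733.
E[X] = 0.9·6 + 0.1·8.9 = 6.29.
E[X²] = 0.9·40 + 0.1·83.7733 = 44.3773.
Var(X) = E[X²] − (E[X])² = 44.3773 − 39.5641 = 4.81323.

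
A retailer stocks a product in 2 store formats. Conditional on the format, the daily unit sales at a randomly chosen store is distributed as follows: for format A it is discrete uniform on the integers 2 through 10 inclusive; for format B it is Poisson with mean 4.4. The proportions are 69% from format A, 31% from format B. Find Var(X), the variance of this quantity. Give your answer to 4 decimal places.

6.5116

Per component, A: μ=6, E[X²]=42.6667; B: μ=4.4, E[X²]=23.76.
E[X] = 0.69·6 + 0.31·4.4 = 5.504.
E[X²] = 0.69·42.6667 + 0.31·23.76 = 36.8056.
Var(X) = E[X²] − (E[X])² = 36.8056 − 30.294 = 6.51158.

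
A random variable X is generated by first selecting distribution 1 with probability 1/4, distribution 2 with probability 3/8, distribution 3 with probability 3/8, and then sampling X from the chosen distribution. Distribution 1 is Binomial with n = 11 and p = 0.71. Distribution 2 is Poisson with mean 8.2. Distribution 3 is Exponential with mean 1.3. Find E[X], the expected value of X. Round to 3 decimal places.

5.515

Component means — 1: 7.81; 2: 8.2; 3: 1.3.
E[X] = 0.25·7.81 + 0.375·8.2 + 0.375·1.3 = 5.515.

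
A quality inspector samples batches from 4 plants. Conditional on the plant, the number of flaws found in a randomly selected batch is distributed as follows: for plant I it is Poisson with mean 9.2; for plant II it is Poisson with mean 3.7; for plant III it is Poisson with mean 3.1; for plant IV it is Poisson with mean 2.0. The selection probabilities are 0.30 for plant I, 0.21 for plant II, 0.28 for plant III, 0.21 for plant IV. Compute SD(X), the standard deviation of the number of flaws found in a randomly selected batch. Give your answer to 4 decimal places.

3.6527

Per component, I: μ=9.2, E[X²]=93.84; II: μ=3.7, E[X²]=17.39; III: μ=3.1, E[X²]=12.71; IV: μ=2, E[X²]=6.
E[X] = 0.3·9.2 + 0.21·3.7 + 0.28·3.1 + 0.21·2 = 4.825.
E[X²] = 0.3·93.84 + 0.21·17.39 + 0.28·12.71 + 0.21·6 = 36.6227.
Var(X) = E[X²] − (E[X])² = 36.6227 − 23.2806 = 13.3421.
SD(X) = √13.3421 = 3.65268.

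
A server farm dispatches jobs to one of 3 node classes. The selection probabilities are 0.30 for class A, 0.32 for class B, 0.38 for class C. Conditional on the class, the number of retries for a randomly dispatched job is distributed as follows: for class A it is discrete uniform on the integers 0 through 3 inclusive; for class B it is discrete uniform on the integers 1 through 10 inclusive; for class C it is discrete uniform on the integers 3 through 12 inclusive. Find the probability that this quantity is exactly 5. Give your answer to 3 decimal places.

Conditional on each class, P(X = 5): A: 0; B: 0.1; C: 0.1.
By total probability, P(X = 5) = 0.3·0 + 0.32·0.1 + 0.38·0.1 = 0.07.

0.070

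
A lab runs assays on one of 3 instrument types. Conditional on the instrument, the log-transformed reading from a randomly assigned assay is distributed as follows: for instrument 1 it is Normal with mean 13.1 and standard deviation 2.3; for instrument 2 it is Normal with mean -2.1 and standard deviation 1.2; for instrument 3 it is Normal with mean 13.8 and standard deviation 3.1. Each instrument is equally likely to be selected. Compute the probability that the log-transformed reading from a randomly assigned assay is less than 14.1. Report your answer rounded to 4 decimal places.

0.7356

Conditional on each instrument, P(X < 14.1): 1: 0.66814; 2: 1; 3: 0.538547.
By total probability, P(X < 14.1) = 0.333333·0.66814 + 0.333333·1 + 0.333333·0.538547 = 0.735562.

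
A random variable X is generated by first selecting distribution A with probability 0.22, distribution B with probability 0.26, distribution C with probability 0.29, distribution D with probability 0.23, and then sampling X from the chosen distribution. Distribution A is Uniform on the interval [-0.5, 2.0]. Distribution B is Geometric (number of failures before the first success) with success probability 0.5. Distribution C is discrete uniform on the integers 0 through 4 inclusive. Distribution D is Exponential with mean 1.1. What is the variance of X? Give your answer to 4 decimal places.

Per component, A: μ=0.75, E[X²]=1.08333; B: μ=1, E[X²]=3; C: μ=2, E[X²]=6; D: μ=1.1, E[X²]=2.42.
E[X] = 0.22·0.75 + 0.26·1 + 0.29·2 + 0.23·1.1 = 1.258.
E[X²] = 0.22·1.08333 + 0.26·3 + 0.29·6 + 0.23·2.42 = 3.31493.
Var(X) = E[X²] − (E[X])² = 3.31493 − 1.58256 = 1.73237.

1.7324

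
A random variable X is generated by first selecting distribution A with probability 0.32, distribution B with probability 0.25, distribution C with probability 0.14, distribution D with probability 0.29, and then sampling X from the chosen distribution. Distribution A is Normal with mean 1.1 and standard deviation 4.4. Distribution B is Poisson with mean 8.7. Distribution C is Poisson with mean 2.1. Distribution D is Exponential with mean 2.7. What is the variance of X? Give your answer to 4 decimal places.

19.8307

Per component, A: μ=1.1, E[X²]=20.57; B: μ=8.7, E[X²]=84.39; C: μ=2.1, E[X²]=6.51; D: μ=2.7, E[X²]=14.58.
E[X] = 0.32·1.1 + 0.25·8.7 + 0.14·2.1 + 0.29·2.7 = 3.604.
E[X²] = 0.32·20.57 + 0.25·84.39 + 0.14·6.51 + 0.29·14.58 = 32.8195.
Var(X) = E[X²] − (E[X])² = 32.8195 − 12.9888 = 19.8307.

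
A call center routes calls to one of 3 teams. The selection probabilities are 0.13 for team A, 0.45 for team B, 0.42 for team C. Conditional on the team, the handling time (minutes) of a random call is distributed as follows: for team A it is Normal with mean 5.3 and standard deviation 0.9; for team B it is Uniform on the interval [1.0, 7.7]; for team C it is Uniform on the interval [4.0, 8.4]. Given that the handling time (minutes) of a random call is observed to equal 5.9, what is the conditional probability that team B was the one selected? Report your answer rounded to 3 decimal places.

0.322

Likelihoods f(5.9 | ·): A: 0.354942; B: 0.149254; C: 0.227273.
Posterior ∝ prior × likelihood. Numerator for B: 0.45·0.149254 = 0.0671642.
Normalizing constant: 0.13·0.354942 + 0.45·0.149254 + 0.42·0.227273 = 0.208761.
P(B | observation) = 0.0671642 / 0.208761 = 0.321727.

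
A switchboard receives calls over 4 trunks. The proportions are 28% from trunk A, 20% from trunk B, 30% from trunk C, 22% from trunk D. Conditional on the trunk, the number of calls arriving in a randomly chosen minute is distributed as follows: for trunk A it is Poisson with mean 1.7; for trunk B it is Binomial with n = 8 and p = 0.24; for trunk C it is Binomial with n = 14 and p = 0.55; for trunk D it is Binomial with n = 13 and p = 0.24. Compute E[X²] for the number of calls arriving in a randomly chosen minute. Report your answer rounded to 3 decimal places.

For each component E[X²] = Var + (mean)², giving A: 4.59; B: 5.1456; C: 62.755; D: 12.1056.
Overall E[X²] = 0.28·4.59 + 0.2·5.1456 + 0.3·62.755 + 0.22·12.1056 = 23.8041.

23.804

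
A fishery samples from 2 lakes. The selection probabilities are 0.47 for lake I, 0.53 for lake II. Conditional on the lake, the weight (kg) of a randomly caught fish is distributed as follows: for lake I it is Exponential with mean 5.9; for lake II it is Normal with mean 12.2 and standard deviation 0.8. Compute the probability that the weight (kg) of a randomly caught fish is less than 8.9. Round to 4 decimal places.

0.3660

Conditional on each lake, P(X < 8.9): I: 0.778753; II: 1.85367e-05.
By total probability, P(X < 8.9) = 0.47·0.778753 + 0.53·1.85367e-05 = 0.366024.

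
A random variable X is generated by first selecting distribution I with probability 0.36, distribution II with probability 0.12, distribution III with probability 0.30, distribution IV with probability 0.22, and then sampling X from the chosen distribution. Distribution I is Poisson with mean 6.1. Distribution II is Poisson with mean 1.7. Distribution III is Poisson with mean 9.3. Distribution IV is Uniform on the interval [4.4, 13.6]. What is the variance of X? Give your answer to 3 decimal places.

Per component, I: μ=6.1, E[X²]=43.31; II: μ=1.7, E[X²]=4.59; III: μ=9.3, E[X²]=95.79; IV: μ=9, E[X²]=88.0533.
E[X] = 0.36·6.1 + 0.12·1.7 + 0.3·9.3 + 0.22·9 = 7.17.
E[X²] = 0.36·43.31 + 0.12·4.59 + 0.3·95.79 + 0.22·88.0533 = 64.2511.
Var(X) = E[X²] − (E[X])² = 64.2511 − 51.4089 = 12.8422.

12.842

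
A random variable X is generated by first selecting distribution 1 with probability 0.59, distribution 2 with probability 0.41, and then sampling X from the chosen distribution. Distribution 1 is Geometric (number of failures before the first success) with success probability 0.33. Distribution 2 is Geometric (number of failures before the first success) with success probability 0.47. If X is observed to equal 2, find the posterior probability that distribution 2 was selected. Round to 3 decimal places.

0.382

Likelihoods P(X=2 | ·): 1: 0.148137; 2: 0.132023.
Posterior ∝ prior × likelihood. Numerator for 2: 0.41·0.132023 = 0.0541294.
Normalizing constant: 0.59·0.148137 + 0.41·0.132023 = 0.14153.
P(2 | observation) = 0.0541294 / 0.14153 = 0.382458.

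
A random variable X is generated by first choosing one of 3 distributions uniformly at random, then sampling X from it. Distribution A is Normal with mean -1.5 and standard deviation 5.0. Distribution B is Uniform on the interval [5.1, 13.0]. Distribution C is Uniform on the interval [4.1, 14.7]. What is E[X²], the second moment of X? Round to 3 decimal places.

For each component E[X²] = Var + (mean)², giving A: 27.25; B: 87.1033; C: 97.7233.
Overall E[X²] = 0.333333·27.25 + 0.333333·87.1033 + 0.333333·97.7233 = 70.6922.

70.692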